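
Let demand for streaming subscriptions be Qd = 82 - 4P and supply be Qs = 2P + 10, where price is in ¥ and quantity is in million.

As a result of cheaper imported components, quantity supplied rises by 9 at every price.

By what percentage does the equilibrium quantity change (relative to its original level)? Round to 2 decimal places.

Before the shock: 82 - 4P = 2P + 10 ⇒ 72 = 6P ⇒ P = 12, Q = 34.
The shock moves the curves to Qd = 82 - 4P and Qs = 2P + 19.
New equilibrium: 82 - 4P = 2P + 19 ⇒ 63 = 6P ⇒ P = 10.5, Q = 40.
%ΔQ = (40 − 34) / 34 × 100 = +17.65%.

+17.65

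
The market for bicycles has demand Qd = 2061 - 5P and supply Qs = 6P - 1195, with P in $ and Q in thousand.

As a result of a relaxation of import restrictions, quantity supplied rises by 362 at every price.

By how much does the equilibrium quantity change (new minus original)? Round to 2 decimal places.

Before the shock: 2061 - 5P = 6P - 1195 ⇒ 3256 = 11P ⇒ P = 296, Q = 581.
After the shift, demand is Qd = 2061 - 5P and supply is Qs = 6P - 833.
Equate the new curves: 2061 - 5P = 6P - 833, giving 2894 = 11P, P = 2894/11 ≈ 263.0909, Q = 8201/11 ≈ 745.5455.
ΔQ = 745.5455 − 581 = +164.55.

+164.55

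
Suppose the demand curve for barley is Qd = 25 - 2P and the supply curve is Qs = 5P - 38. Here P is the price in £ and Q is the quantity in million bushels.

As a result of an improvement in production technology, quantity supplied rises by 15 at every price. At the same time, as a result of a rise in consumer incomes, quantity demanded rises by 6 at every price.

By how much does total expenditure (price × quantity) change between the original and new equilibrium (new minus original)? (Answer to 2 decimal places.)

+57.12

Before the shock: 25 - 2P = 5P - 38 ⇒ 63 = 7P ⇒ P = 9, Q = 7.
With the change applied: demand Qd = 31 - 2P, supply Qs = 5P - 23.
New equilibrium: 31 - 2P = 5P - 23 ⇒ 54 = 7P ⇒ P = 54/7 ≈ 7.7143, Q = 109/7 ≈ 15.5714.
Expenditure moves from 9×7 = 63 to 7.7143×15.5714 = 120.1224; change = +57.12.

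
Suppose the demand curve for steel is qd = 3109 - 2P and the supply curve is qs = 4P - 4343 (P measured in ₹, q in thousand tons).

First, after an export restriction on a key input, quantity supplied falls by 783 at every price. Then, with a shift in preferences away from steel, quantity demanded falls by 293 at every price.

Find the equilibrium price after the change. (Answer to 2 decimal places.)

1323.67

Solve the original market: 3109 - 2P = 4P - 4343, hence P = 1242 and q = 625.
With the change applied: demand qd = 2816 - 2P, supply qs = 4P - 5126.
New equilibrium: 2816 - 2P = 4P - 5126 ⇒ 7942 = 6P ⇒ P = 3971/3 ≈ 1323.6667, q = 506/3 ≈ 168.6667.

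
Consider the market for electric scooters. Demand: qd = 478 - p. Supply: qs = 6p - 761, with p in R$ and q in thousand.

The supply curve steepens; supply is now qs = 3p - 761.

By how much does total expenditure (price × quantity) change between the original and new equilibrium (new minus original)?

-1161.5625

Before the shock: 478 - p = 6p - 761 ⇒ 1239 = 7p ⇒ p = 177, q = 301.
After the shift, demand is qd = 478 - p and supply is qs = 3p - 761.
Equate the new curves: 478 - p = 3p - 761, giving 1239 = 4p, p = 309.75, q = 168.25.
Expenditure moves from 177×301 = 53277 to 309.75×168.25 = 52115.4375; change = -1161.5625.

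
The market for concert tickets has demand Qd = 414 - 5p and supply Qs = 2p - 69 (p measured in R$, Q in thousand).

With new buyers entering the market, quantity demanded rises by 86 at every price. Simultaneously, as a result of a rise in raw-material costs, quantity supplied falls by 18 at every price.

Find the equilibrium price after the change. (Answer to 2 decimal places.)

83.86

Original equilibrium: 414 - 5p = 2p - 69 gives 483 = 7p, so p = 69 and Q = 69.
After the shift, demand is Qd = 500 - 5p and supply is Qs = 2p - 87.
Setting them equal: 500 - 5p = 2p - 87 → 587 = 7p, so p = 587/7 ≈ 83.8571 and Q = 565/7 ≈ 80.7143.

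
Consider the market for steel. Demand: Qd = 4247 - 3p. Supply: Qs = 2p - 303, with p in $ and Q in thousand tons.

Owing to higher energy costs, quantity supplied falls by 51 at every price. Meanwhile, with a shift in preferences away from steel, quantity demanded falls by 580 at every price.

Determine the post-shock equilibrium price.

Before the shock: 4247 - 3p = 2p - 303 ⇒ 4550 = 5p ⇒ p = 910, Q = 1517.
The new curves are Qd = 3667 - 3p (demand) and Qs = 2p - 354 (supply).
Equate the new curves: 3667 - 3p = 2p - 354, giving 4021 = 5p, p = 804.2, Q = 1254.4.

804.2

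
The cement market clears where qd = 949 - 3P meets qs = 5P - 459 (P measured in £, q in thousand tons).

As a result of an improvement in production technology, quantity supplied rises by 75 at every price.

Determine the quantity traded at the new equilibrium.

449.125

Original equilibrium: 949 - 3P = 5P - 459 gives 1408 = 8P, so P = 176 and q = 421.
The new curves are qd = 949 - 3P (demand) and qs = 5P - 384 (supply).
New equilibrium: 949 - 3P = 5P - 384 ⇒ 1333 = 8P ⇒ P = 166.625, q = 449.125.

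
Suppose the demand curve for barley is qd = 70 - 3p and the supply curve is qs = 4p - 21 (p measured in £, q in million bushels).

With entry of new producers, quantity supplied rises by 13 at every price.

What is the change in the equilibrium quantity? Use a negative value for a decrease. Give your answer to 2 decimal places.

+5.57

Before the shock: 70 - 3p = 4p - 21 ⇒ 91 = 7p ⇒ p = 13, q = 31.
With the change applied: demand qd = 70 - 3p, supply qs = 4p - 8.
New equilibrium: 70 - 3p = 4p - 8 ⇒ 78 = 7p ⇒ p = 78/7 ≈ 11.1429, q = 256/7 ≈ 36.5714.
Δq = 36.5714 − 31 = +5.57.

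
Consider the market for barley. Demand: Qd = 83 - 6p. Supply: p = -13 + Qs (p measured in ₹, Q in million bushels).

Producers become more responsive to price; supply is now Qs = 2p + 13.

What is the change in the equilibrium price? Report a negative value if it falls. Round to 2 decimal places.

-1.25

Solve the original market: 83 - 6p = p + 13, hence p = 10 and Q = 23.
The shock moves the curves to Qd = 83 - 6p and Qs = 2p + 13.
Setting them equal: 83 - 6p = 2p + 13 → 70 = 8p, so p = 8.75 and Q = 30.5.
Δp = 8.75 − 10 = -1.25.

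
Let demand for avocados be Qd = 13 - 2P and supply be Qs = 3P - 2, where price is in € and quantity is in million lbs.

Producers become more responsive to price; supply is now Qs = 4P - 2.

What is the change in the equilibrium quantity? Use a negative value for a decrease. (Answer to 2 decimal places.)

Initially, 13 - 2P = 3P - 2, so 15 = 5P and P = 3, Q = 7.
The shock moves the curves to Qd = 13 - 2P and Qs = 4P - 2.
New equilibrium: 13 - 2P = 4P - 2 ⇒ 15 = 6P ⇒ P = 2.5, Q = 8.
ΔQ = 8 − 7 = +1.00.

+1.00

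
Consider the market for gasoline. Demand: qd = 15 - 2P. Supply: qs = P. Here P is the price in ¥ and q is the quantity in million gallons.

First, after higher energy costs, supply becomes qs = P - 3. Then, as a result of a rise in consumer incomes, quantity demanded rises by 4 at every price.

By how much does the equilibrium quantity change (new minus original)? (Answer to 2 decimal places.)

Solve the original market: 15 - 2P = P, hence P = 5 and q = 5.
The new curves are qd = 19 - 2P (demand) and qs = P - 3 (supply).
Setting them equal: 19 - 2P = P - 3 → 22 = 3P, so P = 22/3 ≈ 7.3333 and q = 13/3 ≈ 4.3333.
Δq = 4.3333 − 5 = -0.67.

-0.67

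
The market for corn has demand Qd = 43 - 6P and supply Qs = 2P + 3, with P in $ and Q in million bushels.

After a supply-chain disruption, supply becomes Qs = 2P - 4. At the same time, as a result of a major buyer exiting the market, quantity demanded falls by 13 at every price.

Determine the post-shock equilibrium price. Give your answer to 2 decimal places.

Solve the original market: 43 - 6P = 2P + 3, hence P = 5 and Q = 13.
The shock moves the curves to Qd = 30 - 6P and Qs = 2P - 4.
Clearing the new market: 30 - 6P = 2P - 4, so P = 4.25 and Q = 4.5.

4.25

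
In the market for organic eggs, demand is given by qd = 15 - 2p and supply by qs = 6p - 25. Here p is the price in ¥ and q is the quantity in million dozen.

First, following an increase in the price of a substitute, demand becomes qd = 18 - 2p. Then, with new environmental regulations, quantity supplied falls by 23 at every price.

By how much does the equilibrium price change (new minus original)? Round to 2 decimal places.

+3.25

Solve the original market: 15 - 2p = 6p - 25, hence p = 5 and q = 5.
With the change applied: demand qd = 18 - 2p, supply qs = 6p - 48.
Clearing the new market: 18 - 2p = 6p - 48, so p = 8.25 and q = 1.5.
Δp = 8.25 − 5 = +3.25.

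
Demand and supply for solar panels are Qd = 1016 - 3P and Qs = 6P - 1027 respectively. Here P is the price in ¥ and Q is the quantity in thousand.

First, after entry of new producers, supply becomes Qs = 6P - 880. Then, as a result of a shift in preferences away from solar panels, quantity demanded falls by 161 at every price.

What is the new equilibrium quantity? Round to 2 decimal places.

Original equilibrium: 1016 - 3P = 6P - 1027 gives 2043 = 9P, so P = 227 and Q = 335.
The new curves are Qd = 855 - 3P (demand) and Qs = 6P - 880 (supply).
Equate the new curves: 855 - 3P = 6P - 880, giving 1735 = 9P, P = 1735/9 ≈ 192.7778, Q = 830/3 ≈ 276.6667.

276.67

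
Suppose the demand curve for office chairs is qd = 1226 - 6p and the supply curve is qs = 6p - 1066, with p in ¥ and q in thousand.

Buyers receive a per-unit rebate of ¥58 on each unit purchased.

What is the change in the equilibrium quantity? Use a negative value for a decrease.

Before the shock: 1226 - 6p = 6p - 1066 ⇒ 2292 = 12p ⇒ p = 191, q = 80.
Since buyers' out-of-pocket price is the market price minus the rebate, the effective demand curve becomes qd = 1574 - 6p.
Equate the new curves: 1574 - 6p = 6p - 1066, giving 2640 = 12p, p = 220, q = 254.
Δq = 254 − 80 = +174.

+174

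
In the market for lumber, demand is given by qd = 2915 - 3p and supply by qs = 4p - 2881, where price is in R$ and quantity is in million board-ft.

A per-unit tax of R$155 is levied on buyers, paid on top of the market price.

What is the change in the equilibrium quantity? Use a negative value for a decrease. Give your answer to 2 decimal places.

Before the shock: 2915 - 3p = 4p - 2881 ⇒ 5796 = 7p ⇒ p = 828, q = 431.
Since buyers pay the price plus the tax, the effective demand curve becomes qd = 2450 - 3p.
Equate the new curves: 2450 - 3p = 4p - 2881, giving 5331 = 7p, p = 5331/7 ≈ 761.5714, q = 1157/7 ≈ 165.2857.
Δq = 165.2857 − 431 = -265.71.

-265.71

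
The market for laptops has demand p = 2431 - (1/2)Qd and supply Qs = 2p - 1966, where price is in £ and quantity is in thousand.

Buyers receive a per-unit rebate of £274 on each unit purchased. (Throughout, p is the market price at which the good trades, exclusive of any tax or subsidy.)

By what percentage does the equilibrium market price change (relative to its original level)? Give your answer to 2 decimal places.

Solve the original market: 4862 - 2p = 2p - 1966, hence p = 1707 and Q = 1448.
Since buyers' out-of-pocket price is the market price minus the rebate, the effective demand curve becomes Qd = 5410 - 2p.
New equilibrium: 5410 - 2p = 2p - 1966 ⇒ 7376 = 4p ⇒ p = 1844, Q = 1722.
%Δp = (1844 − 1707) / 1707 × 100 = +8.03%.

+8.03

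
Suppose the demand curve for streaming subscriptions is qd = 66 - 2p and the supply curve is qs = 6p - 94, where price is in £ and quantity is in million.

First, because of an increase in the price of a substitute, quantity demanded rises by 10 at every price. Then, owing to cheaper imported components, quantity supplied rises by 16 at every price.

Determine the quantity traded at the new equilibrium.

Original equilibrium: 66 - 2p = 6p - 94 gives 160 = 8p, so p = 20 and q = 26.
After the shift, demand is qd = 76 - 2p and supply is qs = 6p - 78.
New equilibrium: 76 - 2p = 6p - 78 ⇒ 154 = 8p ⇒ p = 19.25, q = 37.5.

37.5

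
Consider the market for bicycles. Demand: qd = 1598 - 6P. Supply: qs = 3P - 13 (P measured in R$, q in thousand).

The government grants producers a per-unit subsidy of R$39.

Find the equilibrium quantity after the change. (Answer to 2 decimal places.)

Original equilibrium: 1598 - 6P = 3P - 13 gives 1611 = 9P, so P = 179 and q = 524.
Since sellers receive the price plus the subsidy, the effective supply curve becomes qs = 3P + 104.
Equate the new curves: 1598 - 6P = 3P + 104, giving 1494 = 9P, P = 166, q = 602.

602.00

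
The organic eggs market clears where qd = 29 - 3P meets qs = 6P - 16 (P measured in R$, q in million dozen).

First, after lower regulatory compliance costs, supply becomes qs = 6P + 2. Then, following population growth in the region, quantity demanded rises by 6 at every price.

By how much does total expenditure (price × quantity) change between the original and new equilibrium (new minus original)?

Solve the original market: 29 - 3P = 6P - 16, hence P = 5 and q = 14.
With the change applied: demand qd = 35 - 3P, supply qs = 6P + 2.
New equilibrium: 35 - 3P = 6P + 2 ⇒ 33 = 9P ⇒ P = 11/3 ≈ 3.6667, q = 24.
Expenditure moves from 5×14 = 70 to 3.6667×24 = 88; change = +18.

+18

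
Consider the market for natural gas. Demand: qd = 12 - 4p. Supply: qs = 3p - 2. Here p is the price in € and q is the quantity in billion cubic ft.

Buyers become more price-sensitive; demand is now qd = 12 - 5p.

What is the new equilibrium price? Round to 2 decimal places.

Initially, 12 - 4p = 3p - 2, so 14 = 7p and p = 2, q = 4.
With the change applied: demand qd = 12 - 5p, supply qs = 3p - 2.
Equate the new curves: 12 - 5p = 3p - 2, giving 14 = 8p, p = 1.75, q = 3.25.

1.75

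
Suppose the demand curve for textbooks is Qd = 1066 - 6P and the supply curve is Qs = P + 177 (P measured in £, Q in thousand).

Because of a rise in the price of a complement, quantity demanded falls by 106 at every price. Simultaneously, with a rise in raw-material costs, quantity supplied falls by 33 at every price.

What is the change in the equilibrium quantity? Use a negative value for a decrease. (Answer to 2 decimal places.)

-43.43

Before the shock: 1066 - 6P = P + 177 ⇒ 889 = 7P ⇒ P = 127, Q = 304.
The shock moves the curves to Qd = 960 - 6P and Qs = P + 144.
New equilibrium: 960 - 6P = P + 144 ⇒ 816 = 7P ⇒ P = 816/7 ≈ 116.5714, Q = 1824/7 ≈ 260.5714.
ΔQ = 260.5714 − 304 = -43.43.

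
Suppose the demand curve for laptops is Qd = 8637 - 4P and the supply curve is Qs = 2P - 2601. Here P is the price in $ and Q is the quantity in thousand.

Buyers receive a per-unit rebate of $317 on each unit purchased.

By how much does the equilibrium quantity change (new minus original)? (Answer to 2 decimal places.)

Solve the original market: 8637 - 4P = 2P - 2601, hence P = 1873 and Q = 1145.
Since buyers' out-of-pocket price is the market price minus the rebate, the effective demand curve becomes Qd = 9905 - 4P.
Setting them equal: 9905 - 4P = 2P - 2601 → 12506 = 6P, so P = 6253/3 ≈ 2084.3333 and Q = 4703/3 ≈ 1567.6667.
ΔQ = 1567.6667 − 1145 = +422.67.

+422.67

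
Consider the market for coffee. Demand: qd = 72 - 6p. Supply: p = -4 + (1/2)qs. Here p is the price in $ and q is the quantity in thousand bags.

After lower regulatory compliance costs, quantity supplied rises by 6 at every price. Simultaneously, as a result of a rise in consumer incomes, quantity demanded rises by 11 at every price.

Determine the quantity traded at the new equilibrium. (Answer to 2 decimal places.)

31.25

Initially, 72 - 6p = 2p + 8, so 64 = 8p and p = 8, q = 24.
With the change applied: demand qd = 83 - 6p, supply qs = 2p + 14.
Setting them equal: 83 - 6p = 2p + 14 → 69 = 8p, so p = 8.625 and q = 31.25.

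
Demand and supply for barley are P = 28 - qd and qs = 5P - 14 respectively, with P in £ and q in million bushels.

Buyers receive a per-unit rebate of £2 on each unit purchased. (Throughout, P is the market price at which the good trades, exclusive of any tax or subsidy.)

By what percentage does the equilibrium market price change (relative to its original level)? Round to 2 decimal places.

Solve the original market: 28 - P = 5P - 14, hence P = 7 and q = 21.
Since buyers' out-of-pocket price is the market price minus the rebate, the effective demand curve becomes qd = 30 - P.
New equilibrium: 30 - P = 5P - 14 ⇒ 44 = 6P ⇒ P = 22/3 ≈ 7.3333, q = 68/3 ≈ 22.6667.
%ΔP = (7.3333 − 7) / 7 × 100 = +4.76%.

+4.76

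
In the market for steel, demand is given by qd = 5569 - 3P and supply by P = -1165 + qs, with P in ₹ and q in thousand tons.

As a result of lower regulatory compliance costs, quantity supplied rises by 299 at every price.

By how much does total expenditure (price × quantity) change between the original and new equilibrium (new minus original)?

Before the shock: 5569 - 3P = P + 1165 ⇒ 4404 = 4P ⇒ P = 1101, q = 2266.
The new curves are qd = 5569 - 3P (demand) and qs = P + 1464 (supply).
New equilibrium: 5569 - 3P = P + 1464 ⇒ 4105 = 4P ⇒ P = 1026.25, q = 2490.25.
Expenditure moves from 1101×2266 = 2494866 to 1026.25×2490.25 = 2555619.0625; change = +60753.0625.

+60753.0625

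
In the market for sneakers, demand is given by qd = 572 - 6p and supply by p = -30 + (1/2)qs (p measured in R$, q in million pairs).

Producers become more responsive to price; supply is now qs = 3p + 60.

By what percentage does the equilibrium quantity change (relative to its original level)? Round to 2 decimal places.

+22.70

Solve the original market: 572 - 6p = 2p + 60, hence p = 64 and q = 188.
With the change applied: demand qd = 572 - 6p, supply qs = 3p + 60.
Setting them equal: 572 - 6p = 3p + 60 → 512 = 9p, so p = 512/9 ≈ 56.8889 and q = 692/3 ≈ 230.6667.
%Δq = (230.6667 − 188) / 188 × 100 = +22.70%.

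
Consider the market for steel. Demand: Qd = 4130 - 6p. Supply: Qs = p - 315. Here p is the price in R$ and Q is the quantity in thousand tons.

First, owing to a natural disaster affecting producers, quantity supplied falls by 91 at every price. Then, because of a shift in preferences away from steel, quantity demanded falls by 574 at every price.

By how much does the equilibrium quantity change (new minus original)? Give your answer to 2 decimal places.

Initially, 4130 - 6p = p - 315, so 4445 = 7p and p = 635, Q = 320.
The shock moves the curves to Qd = 3556 - 6p and Qs = p - 406.
Setting them equal: 3556 - 6p = p - 406 → 3962 = 7p, so p = 566 and Q = 160.
ΔQ = 160 − 320 = -160.00.

-160.00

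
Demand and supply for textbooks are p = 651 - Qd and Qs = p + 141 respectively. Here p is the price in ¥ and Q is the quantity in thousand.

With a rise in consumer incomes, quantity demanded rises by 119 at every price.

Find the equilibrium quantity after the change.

455.5

Solve the original market: 651 - p = p + 141, hence p = 255 and Q = 396.
The new curves are Qd = 770 - p (demand) and Qs = p + 141 (supply).
Equate the new curves: 770 - p = p + 141, giving 629 = 2p, p = 314.5, Q = 455.5.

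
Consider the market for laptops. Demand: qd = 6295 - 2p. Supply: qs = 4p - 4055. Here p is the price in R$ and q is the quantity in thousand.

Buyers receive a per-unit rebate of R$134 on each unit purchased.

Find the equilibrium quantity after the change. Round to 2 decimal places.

Initially, 6295 - 2p = 4p - 4055, so 10350 = 6p and p = 1725, q = 2845.
Since buyers' out-of-pocket price is the market price minus the rebate, the effective demand curve becomes qd = 6563 - 2p.
New equilibrium: 6563 - 2p = 4p - 4055 ⇒ 10618 = 6p ⇒ p = 5309/3 ≈ 1769.6667, q = 9071/3 ≈ 3023.6667.

3023.67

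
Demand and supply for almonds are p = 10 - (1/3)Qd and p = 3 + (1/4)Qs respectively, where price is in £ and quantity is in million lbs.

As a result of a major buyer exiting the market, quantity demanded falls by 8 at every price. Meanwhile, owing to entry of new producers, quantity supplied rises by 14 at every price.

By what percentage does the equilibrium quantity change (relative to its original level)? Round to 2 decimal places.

Original equilibrium: 30 - 3p = 4p - 12 gives 42 = 7p, so p = 6 and Q = 12.
After the shift, demand is Qd = 22 - 3p and supply is Qs = 4p + 2.
Setting them equal: 22 - 3p = 4p + 2 → 20 = 7p, so p = 20/7 ≈ 2.8571 and Q = 94/7 ≈ 13.4286.
%ΔQ = (13.4286 − 12) / 12 × 100 = +11.90%.

+11.90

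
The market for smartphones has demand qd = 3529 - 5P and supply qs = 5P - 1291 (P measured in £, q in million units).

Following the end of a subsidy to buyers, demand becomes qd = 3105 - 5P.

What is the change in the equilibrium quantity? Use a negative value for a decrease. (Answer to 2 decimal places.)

Solve the original market: 3529 - 5P = 5P - 1291, hence P = 482 and q = 1119.
After the shift, demand is qd = 3105 - 5P and supply is qs = 5P - 1291.
Clearing the new market: 3105 - 5P = 5P - 1291, so P = 439.6 and q = 907.
Δq = 907 − 1119 = -212.00.

-212.00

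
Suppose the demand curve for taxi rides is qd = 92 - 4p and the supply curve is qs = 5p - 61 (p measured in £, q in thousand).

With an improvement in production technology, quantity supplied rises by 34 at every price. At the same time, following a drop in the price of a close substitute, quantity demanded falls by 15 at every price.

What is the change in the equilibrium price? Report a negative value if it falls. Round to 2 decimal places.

Before the shock: 92 - 4p = 5p - 61 ⇒ 153 = 9p ⇒ p = 17, q = 24.
With the change applied: demand qd = 77 - 4p, supply qs = 5p - 27.
Equate the new curves: 77 - 4p = 5p - 27, giving 104 = 9p, p = 104/9 ≈ 11.5556, q = 277/9 ≈ 30.7778.
Δp = 11.5556 − 17 = -5.44.

-5.44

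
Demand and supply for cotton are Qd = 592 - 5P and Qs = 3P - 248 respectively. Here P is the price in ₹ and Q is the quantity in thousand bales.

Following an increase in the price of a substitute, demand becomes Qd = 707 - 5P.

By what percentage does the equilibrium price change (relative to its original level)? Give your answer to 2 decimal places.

Original equilibrium: 592 - 5P = 3P - 248 gives 840 = 8P, so P = 105 and Q = 67.
The shock moves the curves to Qd = 707 - 5P and Qs = 3P - 248.
New equilibrium: 707 - 5P = 3P - 248 ⇒ 955 = 8P ⇒ P = 119.375, Q = 110.125.
%ΔP = (119.375 − 105) / 105 × 100 = +13.69%.

+13.69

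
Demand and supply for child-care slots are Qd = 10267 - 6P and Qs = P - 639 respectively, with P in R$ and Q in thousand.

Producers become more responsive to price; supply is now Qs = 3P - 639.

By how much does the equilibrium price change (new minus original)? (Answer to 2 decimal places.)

-346.22

Initially, 10267 - 6P = P - 639, so 10906 = 7P and P = 1558, Q = 919.
The shock moves the curves to Qd = 10267 - 6P and Qs = 3P - 639.
Equate the new curves: 10267 - 6P = 3P - 639, giving 10906 = 9P, P = 10906/9 ≈ 1211.7778, Q = 8989/3 ≈ 2996.3333.
ΔP = 1211.7778 − 1558 = -346.22.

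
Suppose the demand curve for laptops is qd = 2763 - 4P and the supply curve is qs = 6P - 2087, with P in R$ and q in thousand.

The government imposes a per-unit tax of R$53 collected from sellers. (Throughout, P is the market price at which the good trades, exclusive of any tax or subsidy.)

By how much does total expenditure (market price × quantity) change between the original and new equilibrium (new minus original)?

Solve the original market: 2763 - 4P = 6P - 2087, hence P = 485 and q = 823.
Since sellers keep the price net of the tax, the effective supply curve becomes qs = 6P - 2405.
Setting them equal: 2763 - 4P = 6P - 2405 → 5168 = 10P, so P = 516.8 and q = 695.8.
Expenditure moves from 485×823 = 399155 to 516.8×695.8 = 359589.44; change = -39565.56.

-39565.56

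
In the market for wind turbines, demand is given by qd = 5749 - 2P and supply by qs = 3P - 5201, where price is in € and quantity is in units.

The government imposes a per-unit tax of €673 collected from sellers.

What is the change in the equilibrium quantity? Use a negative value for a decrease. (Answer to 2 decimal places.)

-807.60

Before the shock: 5749 - 2P = 3P - 5201 ⇒ 10950 = 5P ⇒ P = 2190, q = 1369.
Since sellers keep the price net of the tax, the effective supply curve becomes qs = 3P - 7220.
New equilibrium: 5749 - 2P = 3P - 7220 ⇒ 12969 = 5P ⇒ P = 2593.8, q = 561.4.
Δq = 561.4 − 1369 = -807.60.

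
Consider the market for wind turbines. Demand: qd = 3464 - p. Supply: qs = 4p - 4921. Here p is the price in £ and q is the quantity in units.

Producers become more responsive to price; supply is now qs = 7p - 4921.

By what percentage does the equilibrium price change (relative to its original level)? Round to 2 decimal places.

-37.50

Solve the original market: 3464 - p = 4p - 4921, hence p = 1677 and q = 1787.
The shock moves the curves to qd = 3464 - p and qs = 7p - 4921.
Equate the new curves: 3464 - p = 7p - 4921, giving 8385 = 8p, p = 1048.125, q = 2415.875.
%Δp = (1048.125 − 1677) / 1677 × 100 = -37.50%.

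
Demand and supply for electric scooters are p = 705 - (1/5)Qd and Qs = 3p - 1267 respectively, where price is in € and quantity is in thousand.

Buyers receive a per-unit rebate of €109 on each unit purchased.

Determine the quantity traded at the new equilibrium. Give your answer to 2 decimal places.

Before the shock: 3525 - 5p = 3p - 1267 ⇒ 4792 = 8p ⇒ p = 599, Q = 530.
Since buyers' out-of-pocket price is the market price minus the rebate, the effective demand curve becomes Qd = 4070 - 5p.
Setting them equal: 4070 - 5p = 3p - 1267 → 5337 = 8p, so p = 667.125 and Q = 734.375.

734.38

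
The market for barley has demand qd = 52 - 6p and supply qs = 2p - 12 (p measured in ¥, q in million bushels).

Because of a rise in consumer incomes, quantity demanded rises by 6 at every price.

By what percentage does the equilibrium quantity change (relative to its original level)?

+37.5

Before the shock: 52 - 6p = 2p - 12 ⇒ 64 = 8p ⇒ p = 8, q = 4.
The new curves are qd = 58 - 6p (demand) and qs = 2p - 12 (supply).
Equate the new curves: 58 - 6p = 2p - 12, giving 70 = 8p, p = 8.75, q = 5.5.
%Δq = (5.5 − 4) / 4 × 100 = +37.5%.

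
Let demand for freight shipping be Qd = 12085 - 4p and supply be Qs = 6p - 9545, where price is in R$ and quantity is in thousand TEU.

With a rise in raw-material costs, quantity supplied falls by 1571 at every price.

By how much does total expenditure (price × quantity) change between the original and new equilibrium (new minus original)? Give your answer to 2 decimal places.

Solve the original market: 12085 - 4p = 6p - 9545, hence p = 2163 and Q = 3433.
With the change applied: demand Qd = 12085 - 4p, supply Qs = 6p - 11116.
Setting them equal: 12085 - 4p = 6p - 11116 → 23201 = 10p, so p = 2320.1 and Q = 2804.6.
Expenditure moves from 2163×3433 = 7425579 to 2320.1×2804.6 = 6506952.46; change = -918626.54.

-918626.54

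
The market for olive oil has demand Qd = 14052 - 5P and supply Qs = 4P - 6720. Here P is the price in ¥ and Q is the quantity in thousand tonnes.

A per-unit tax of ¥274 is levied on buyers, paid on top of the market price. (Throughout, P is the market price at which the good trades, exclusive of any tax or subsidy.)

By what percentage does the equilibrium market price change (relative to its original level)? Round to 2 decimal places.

Original equilibrium: 14052 - 5P = 4P - 6720 gives 20772 = 9P, so P = 2308 and Q = 2512.
Since buyers pay the price plus the tax, the effective demand curve becomes Qd = 12682 - 5P.
Setting them equal: 12682 - 5P = 4P - 6720 → 19402 = 9P, so P = 19402/9 ≈ 2155.7778 and Q = 17128/9 ≈ 1903.1111.
%ΔP = (2155.7778 − 2308) / 2308 × 100 = -6.60%.

-6.60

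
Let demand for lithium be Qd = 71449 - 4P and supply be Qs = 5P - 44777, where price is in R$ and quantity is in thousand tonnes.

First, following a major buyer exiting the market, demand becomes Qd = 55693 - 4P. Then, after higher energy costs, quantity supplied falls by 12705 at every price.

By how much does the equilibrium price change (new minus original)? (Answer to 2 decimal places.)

Original equilibrium: 71449 - 4P = 5P - 44777 gives 116226 = 9P, so P = 12914 and Q = 19793.
With the change applied: demand Qd = 55693 - 4P, supply Qs = 5P - 57482.
New equilibrium: 55693 - 4P = 5P - 57482 ⇒ 113175 = 9P ⇒ P = 12575, Q = 5393.
ΔP = 12575 − 12914 = -339.00.

-339.00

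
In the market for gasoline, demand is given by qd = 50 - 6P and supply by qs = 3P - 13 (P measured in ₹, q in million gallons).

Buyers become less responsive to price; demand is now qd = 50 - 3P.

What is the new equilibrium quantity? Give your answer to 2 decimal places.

18.50

Initially, 50 - 6P = 3P - 13, so 63 = 9P and P = 7, q = 8.
The new curves are qd = 50 - 3P (demand) and qs = 3P - 13 (supply).
Setting them equal: 50 - 3P = 3P - 13 → 63 = 6P, so P = 10.5 and q = 18.5.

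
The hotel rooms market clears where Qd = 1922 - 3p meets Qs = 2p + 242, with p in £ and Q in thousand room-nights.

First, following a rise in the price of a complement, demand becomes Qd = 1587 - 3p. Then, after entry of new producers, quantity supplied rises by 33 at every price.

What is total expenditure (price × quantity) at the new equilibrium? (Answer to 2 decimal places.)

Solve the original market: 1922 - 3p = 2p + 242, hence p = 336 and Q = 914.
The new curves are Qd = 1587 - 3p (demand) and Qs = 2p + 275 (supply).
Clearing the new market: 1587 - 3p = 2p + 275, so p = 262.4 and Q = 799.8.
New expenditure = 262.4 × 799.8 = 209867.52.

209867.52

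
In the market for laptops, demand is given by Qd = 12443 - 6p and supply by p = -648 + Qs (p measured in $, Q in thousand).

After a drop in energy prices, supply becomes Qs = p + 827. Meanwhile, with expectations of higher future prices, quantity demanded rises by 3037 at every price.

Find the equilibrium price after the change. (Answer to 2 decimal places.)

2093.29

Original equilibrium: 12443 - 6p = p + 648 gives 11795 = 7p, so p = 1685 and Q = 2333.
After the shift, demand is Qd = 15480 - 6p and supply is Qs = p + 827.
Equate the new curves: 15480 - 6p = p + 827, giving 14653 = 7p, p = 14653/7 ≈ 2093.2857, Q = 20442/7 ≈ 2920.2857.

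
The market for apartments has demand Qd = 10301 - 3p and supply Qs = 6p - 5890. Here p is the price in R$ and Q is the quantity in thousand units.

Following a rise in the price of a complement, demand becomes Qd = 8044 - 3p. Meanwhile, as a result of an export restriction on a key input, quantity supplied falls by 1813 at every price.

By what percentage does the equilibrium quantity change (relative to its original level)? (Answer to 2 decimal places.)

Solve the original market: 10301 - 3p = 6p - 5890, hence p = 1799 and Q = 4904.
With the change applied: demand Qd = 8044 - 3p, supply Qs = 6p - 7703.
New equilibrium: 8044 - 3p = 6p - 7703 ⇒ 15747 = 9p ⇒ p = 5249/3 ≈ 1749.6667, Q = 2795.
%ΔQ = (2795 − 4904) / 4904 × 100 = -43.01%.

-43.01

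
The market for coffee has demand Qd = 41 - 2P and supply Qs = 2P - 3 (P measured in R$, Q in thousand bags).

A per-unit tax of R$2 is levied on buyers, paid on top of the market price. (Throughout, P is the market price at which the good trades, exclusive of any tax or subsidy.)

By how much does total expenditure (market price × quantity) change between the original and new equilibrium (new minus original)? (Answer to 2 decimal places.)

Initially, 41 - 2P = 2P - 3, so 44 = 4P and P = 11, Q = 19.
Since buyers pay the price plus the tax, the effective demand curve becomes Qd = 37 - 2P.
New equilibrium: 37 - 2P = 2P - 3 ⇒ 40 = 4P ⇒ P = 10, Q = 17.
Expenditure moves from 11×19 = 209 to 10×17 = 170; change = -39.00.

-39.00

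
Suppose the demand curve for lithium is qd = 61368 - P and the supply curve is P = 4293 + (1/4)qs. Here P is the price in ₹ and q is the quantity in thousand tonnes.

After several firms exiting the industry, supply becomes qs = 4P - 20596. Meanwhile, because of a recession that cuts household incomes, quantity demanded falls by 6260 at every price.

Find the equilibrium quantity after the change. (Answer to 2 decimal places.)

39967.20

Initially, 61368 - P = 4P - 17172, so 78540 = 5P and P = 15708, q = 45660.
After the shift, demand is qd = 55108 - P and supply is qs = 4P - 20596.
Equate the new curves: 55108 - P = 4P - 20596, giving 75704 = 5P, P = 15140.8, q = 39967.2.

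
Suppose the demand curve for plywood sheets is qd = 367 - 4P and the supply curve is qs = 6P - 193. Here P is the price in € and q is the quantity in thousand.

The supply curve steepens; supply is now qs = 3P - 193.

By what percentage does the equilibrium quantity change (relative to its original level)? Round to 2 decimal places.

-67.13

Initially, 367 - 4P = 6P - 193, so 560 = 10P and P = 56, q = 143.
The shock moves the curves to qd = 367 - 4P and qs = 3P - 193.
Setting them equal: 367 - 4P = 3P - 193 → 560 = 7P, so P = 80 and q = 47.
%Δq = (47 − 143) / 143 × 100 = -67.13%.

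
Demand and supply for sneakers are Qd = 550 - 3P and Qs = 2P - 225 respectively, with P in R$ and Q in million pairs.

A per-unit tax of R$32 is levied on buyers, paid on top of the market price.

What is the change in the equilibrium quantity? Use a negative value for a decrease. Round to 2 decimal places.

-38.40

Solve the original market: 550 - 3P = 2P - 225, hence P = 155 and Q = 85.
Since buyers pay the price plus the tax, the effective demand curve becomes Qd = 454 - 3P.
Equate the new curves: 454 - 3P = 2P - 225, giving 679 = 5P, P = 135.8, Q = 46.6.
ΔQ = 46.6 − 85 = -38.40.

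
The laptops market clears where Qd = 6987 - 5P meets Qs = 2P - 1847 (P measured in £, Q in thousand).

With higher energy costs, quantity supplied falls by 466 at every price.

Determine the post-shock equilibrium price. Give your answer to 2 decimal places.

1328.57

Original equilibrium: 6987 - 5P = 2P - 1847 gives 8834 = 7P, so P = 1262 and Q = 677.
The new curves are Qd = 6987 - 5P (demand) and Qs = 2P - 2313 (supply).
Clearing the new market: 6987 - 5P = 2P - 2313, so P = 9300/7 ≈ 1328.5714 and Q = 2409/7 ≈ 344.1429.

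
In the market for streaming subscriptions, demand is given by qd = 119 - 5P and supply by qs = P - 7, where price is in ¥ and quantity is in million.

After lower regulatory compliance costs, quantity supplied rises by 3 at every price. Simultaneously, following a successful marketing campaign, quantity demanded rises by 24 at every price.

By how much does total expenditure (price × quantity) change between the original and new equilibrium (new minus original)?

+208.25

Before the shock: 119 - 5P = P - 7 ⇒ 126 = 6P ⇒ P = 21, q = 14.
After the shift, demand is qd = 143 - 5P and supply is qs = P - 4.
New equilibrium: 143 - 5P = P - 4 ⇒ 147 = 6P ⇒ P = 24.5, q = 20.5.
Expenditure moves from 21×14 = 294 to 24.5×20.5 = 502.25; change = +208.25.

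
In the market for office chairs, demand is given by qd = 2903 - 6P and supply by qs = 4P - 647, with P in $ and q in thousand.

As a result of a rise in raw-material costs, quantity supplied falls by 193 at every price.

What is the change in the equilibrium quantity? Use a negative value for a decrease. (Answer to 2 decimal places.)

-115.80

Initially, 2903 - 6P = 4P - 647, so 3550 = 10P and P = 355, q = 773.
With the change applied: demand qd = 2903 - 6P, supply qs = 4P - 840.
Clearing the new market: 2903 - 6P = 4P - 840, so P = 374.3 and q = 657.2.
Δq = 657.2 − 773 = -115.80.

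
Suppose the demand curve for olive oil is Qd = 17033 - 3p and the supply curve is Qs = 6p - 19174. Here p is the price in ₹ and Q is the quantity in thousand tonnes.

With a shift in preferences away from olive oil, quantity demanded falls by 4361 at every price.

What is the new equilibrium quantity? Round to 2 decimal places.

2056.67

Initially, 17033 - 3p = 6p - 19174, so 36207 = 9p and p = 4023, Q = 4964.
After the shift, demand is Qd = 12672 - 3p and supply is Qs = 6p - 19174.
New equilibrium: 12672 - 3p = 6p - 19174 ⇒ 31846 = 9p ⇒ p = 31846/9 ≈ 3538.4444, Q = 6170/3 ≈ 2056.6667.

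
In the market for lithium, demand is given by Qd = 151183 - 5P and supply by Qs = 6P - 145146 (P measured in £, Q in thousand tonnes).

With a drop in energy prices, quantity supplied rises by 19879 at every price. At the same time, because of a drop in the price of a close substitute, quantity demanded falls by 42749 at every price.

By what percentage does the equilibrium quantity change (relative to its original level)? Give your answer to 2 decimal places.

-86.62

Before the shock: 151183 - 5P = 6P - 145146 ⇒ 296329 = 11P ⇒ P = 26939, Q = 16488.
With the change applied: demand Qd = 108434 - 5P, supply Qs = 6P - 125267.
New equilibrium: 108434 - 5P = 6P - 125267 ⇒ 233701 = 11P ⇒ P = 233701/11 ≈ 21245.5455, Q = 24269/11 ≈ 2206.2727.
%ΔQ = (2206.2727 − 16488) / 16488 × 100 = -86.62%.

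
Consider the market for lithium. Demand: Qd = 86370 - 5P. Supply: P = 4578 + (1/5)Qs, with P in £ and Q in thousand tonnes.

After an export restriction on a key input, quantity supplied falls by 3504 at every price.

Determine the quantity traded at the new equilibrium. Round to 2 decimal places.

Before the shock: 86370 - 5P = 5P - 22890 ⇒ 109260 = 10P ⇒ P = 10926, Q = 31740.
The shock moves the curves to Qd = 86370 - 5P and Qs = 5P - 26394.
Equate the new curves: 86370 - 5P = 5P - 26394, giving 112764 = 10P, P = 11276.4, Q = 29988.

29988.00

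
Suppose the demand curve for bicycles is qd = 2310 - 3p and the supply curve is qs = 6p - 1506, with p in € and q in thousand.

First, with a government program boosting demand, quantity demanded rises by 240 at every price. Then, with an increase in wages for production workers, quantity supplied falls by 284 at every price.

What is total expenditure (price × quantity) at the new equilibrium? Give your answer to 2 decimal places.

532051.85

Original equilibrium: 2310 - 3p = 6p - 1506 gives 3816 = 9p, so p = 424 and q = 1038.
With the change applied: demand qd = 2550 - 3p, supply qs = 6p - 1790.
Equate the new curves: 2550 - 3p = 6p - 1790, giving 4340 = 9p, p = 4340/9 ≈ 482.2222, q = 3310/3 ≈ 1103.3333.
New expenditure = 482.2222 × 1103.3333 = 532051.85.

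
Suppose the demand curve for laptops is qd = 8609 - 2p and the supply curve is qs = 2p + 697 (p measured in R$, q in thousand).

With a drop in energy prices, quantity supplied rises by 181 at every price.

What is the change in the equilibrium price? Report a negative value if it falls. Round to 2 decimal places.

Solve the original market: 8609 - 2p = 2p + 697, hence p = 1978 and q = 4653.
The shock moves the curves to qd = 8609 - 2p and qs = 2p + 878.
New equilibrium: 8609 - 2p = 2p + 878 ⇒ 7731 = 4p ⇒ p = 1932.75, q = 4743.5.
Δp = 1932.75 − 1978 = -45.25.

-45.25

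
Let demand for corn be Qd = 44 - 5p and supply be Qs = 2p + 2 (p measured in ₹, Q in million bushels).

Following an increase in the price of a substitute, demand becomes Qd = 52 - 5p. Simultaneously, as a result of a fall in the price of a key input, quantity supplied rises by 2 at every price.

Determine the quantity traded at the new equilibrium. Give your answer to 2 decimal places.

Before the shock: 44 - 5p = 2p + 2 ⇒ 42 = 7p ⇒ p = 6, Q = 14.
After the shift, demand is Qd = 52 - 5p and supply is Qs = 2p + 4.
New equilibrium: 52 - 5p = 2p + 4 ⇒ 48 = 7p ⇒ p = 48/7 ≈ 6.8571, Q = 124/7 ≈ 17.7143.

17.71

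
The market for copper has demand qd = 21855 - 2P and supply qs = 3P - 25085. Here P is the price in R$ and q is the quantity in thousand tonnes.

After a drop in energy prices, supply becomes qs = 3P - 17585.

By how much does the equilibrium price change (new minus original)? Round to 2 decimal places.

-1500.00

Initially, 21855 - 2P = 3P - 25085, so 46940 = 5P and P = 9388, q = 3079.
The shock moves the curves to qd = 21855 - 2P and qs = 3P - 17585.
Equate the new curves: 21855 - 2P = 3P - 17585, giving 39440 = 5P, P = 7888, q = 6079.
ΔP = 7888 − 9388 = -1500.00.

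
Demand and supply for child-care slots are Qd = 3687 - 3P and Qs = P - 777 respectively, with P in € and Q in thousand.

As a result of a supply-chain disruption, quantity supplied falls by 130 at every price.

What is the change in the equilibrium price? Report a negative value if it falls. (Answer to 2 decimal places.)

Original equilibrium: 3687 - 3P = P - 777 gives 4464 = 4P, so P = 1116 and Q = 339.
With the change applied: demand Qd = 3687 - 3P, supply Qs = P - 907.
Equate the new curves: 3687 - 3P = P - 907, giving 4594 = 4P, P = 1148.5, Q = 241.5.
ΔP = 1148.5 − 1116 = +32.50.

+32.50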